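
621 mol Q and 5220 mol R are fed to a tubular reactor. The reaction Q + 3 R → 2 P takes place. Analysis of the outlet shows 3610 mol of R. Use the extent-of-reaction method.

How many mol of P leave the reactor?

For R: n = n₀ − 3ξ → 3610 = 5220 − 3ξ, giving ξ = 536.7 mol.
Outlet amounts (n = n₀ + ν ξ):
  Q: 621 − 1(536.7) = 84.33
  R: 5220 − 3(536.7) = 3610
  P: 0 + 2(536.7) = 1073

1070 mol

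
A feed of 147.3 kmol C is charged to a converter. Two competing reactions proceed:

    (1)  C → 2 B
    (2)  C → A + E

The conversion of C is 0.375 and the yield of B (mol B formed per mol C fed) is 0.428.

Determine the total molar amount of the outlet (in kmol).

203 kmol

Yield of B: 2ξ₁ / 147.3 = 0.428 → ξ₁ = 31.52 kmol.
Conversion of C: 1ξ₁ + 1ξ₂ = 0.375 × 147.3 = 55.24 → ξ₂ = 23.72 kmol.
Outlet amounts (n = n₀ + Σ ν·ξ):
  C: 147.3 − 1(31.52) − 1(23.72) = 92.06
  B: 0 + 2(31.52) = 63.04
  A: 0 + 1(23.72) = 23.72
  E: 0 + 1(23.72) = 23.72
Total out = 92.06 + 63.04 + 23.72 + 23.72 = 202.5 kmol.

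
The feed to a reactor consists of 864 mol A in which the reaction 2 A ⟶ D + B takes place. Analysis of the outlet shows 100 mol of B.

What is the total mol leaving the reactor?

864 mol

For B: n = n₀ + 1ξ → 100 = 0 + 1ξ, giving ξ = 100 mol.
Outlet amounts (n = n₀ + ν ξ):
  A: 864 − 2(100) = 664
  D: 0 + 1(100) = 100
  B: 0 + 1(100) = 100
Total out = 664 + 100 + 100 = 864 mol.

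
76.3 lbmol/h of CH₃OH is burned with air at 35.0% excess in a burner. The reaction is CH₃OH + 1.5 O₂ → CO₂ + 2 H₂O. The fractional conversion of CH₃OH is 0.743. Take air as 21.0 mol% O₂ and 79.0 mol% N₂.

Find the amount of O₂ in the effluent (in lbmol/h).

69.5 lbmol/h

Stoichiometric O₂ = 1.5 × 76.3 = 114.4 lbmol/h; O₂ fed = 114.4 × 1.350 = 154.5 lbmol/h.
N₂ fed = 154.5 × 79/21 = 581.2 lbmol/h.
Fuel reacted = 0.743 × 76.3 → ξ = 56.69 lbmol/h.
Outlet (n = n₀ + ν ξ):
  CH₃OH: 76.3 − 1(56.69) = 19.61
  O₂: 154.5 − 1.5(56.69) = 69.47
  N₂: 581.2 (inert)
  CO₂: 0 + 1(56.69) = 56.69
  H₂O: 0 + 2(56.69) = 113.4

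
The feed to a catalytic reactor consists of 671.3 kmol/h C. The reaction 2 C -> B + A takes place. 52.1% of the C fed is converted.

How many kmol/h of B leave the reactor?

175 kmol/h

C reacted = 0.521 × 671.3 = 349.7 kmol/h; ν_C = −2, so ξ = 349.7/2 = 174.9 kmol/h.
Outlet amounts (n = n₀ + ν ξ):
  C: 671.3 − 2(174.9) = 321.6
  B: 0 + 1(174.9) = 174.9
  A: 0 + 1(174.9) = 174.9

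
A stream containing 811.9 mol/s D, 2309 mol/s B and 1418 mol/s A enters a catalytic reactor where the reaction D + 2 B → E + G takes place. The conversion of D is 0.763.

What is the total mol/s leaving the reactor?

D reacted = 0.763 × 811.9 = 619.5 mol/s; ν_D = −1, so ξ = 619.5/1 = 619.5 mol/s.
Outlet amounts (n = n₀ + ν ξ):
  D: 811.9 − 1(619.5) = 192.4
  B: 2309 − 2(619.5) = 1070
  E: 0 + 1(619.5) = 619.5
  G: 0 + 1(619.5) = 619.5
  A: 1418 (inert)
Total out = 192.4 + 1070 + 619.5 + 619.5 + 1418 = 3919 mol/s.

3920 mol/s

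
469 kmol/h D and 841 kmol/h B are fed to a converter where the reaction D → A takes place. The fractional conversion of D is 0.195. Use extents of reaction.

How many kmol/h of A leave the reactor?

D reacted = 0.195 × 469 = 91.45 kmol/h; ν_D = −1, so ξ = 91.45/1 = 91.45 kmol/h.
Outlet amounts (n = n₀ + ν ξ):
  D: 469 − 1(91.45) = 377.5
  A: 0 + 1(91.45) = 91.45
  B: 841 (inert)

91.5 kmol/h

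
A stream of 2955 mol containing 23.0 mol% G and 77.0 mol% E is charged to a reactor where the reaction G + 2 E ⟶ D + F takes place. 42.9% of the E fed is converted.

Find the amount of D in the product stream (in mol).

E reacted = 0.429 × 2275 = 976.1 mol; ν_E = −2, so ξ = 976.1/2 = 488.1 mol.
Outlet amounts (n = n₀ + ν ξ):
  G: 679.6 − 1(488.1) = 191.6
  E: 2275 − 2(488.1) = 1299
  D: 0 + 1(488.1) = 488.1
  F: 0 + 1(488.1) = 488.1

488 mol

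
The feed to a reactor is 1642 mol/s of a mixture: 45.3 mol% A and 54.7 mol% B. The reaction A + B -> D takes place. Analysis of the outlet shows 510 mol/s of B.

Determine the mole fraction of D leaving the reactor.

0.31

For B: n = n₀ − 1ξ → 510 = 898.2 − 1ξ, giving ξ = 388.2 mol/s.
Outlet amounts (n = n₀ + ν ξ):
  A: 743.8 − 1(388.2) = 355.7
  B: 898.2 − 1(388.2) = 510
  D: 0 + 1(388.2) = 388.2
Total out = 1254 mol/s; y_D = 388.2 / 1254 = 0.3096.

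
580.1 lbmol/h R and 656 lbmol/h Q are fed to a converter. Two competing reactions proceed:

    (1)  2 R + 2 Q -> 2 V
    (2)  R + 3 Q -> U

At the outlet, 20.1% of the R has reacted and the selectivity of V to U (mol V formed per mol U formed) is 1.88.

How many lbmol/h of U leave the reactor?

Conversion of R: R consumed = 0.201 × 580.1 = 116.6 lbmol/h = 2ξ₁ + 1ξ₂.
Selectivity: 2ξ₁ / (1ξ₂) = 1.88 → ξ₁ = 0.94 ξ₂.
Substitute: (2·0.94 + 1) ξ₂ = 116.6 → ξ₂ = 40.49 lbmol/h, ξ₁ = 38.06 lbmol/h.
Outlet amounts (n = n₀ + Σ ν·ξ):
  R: 580.1 − 2(38.06) − 1(40.49) = 463.5
  Q: 656 − 2(38.06) − 3(40.49) = 458.4
  V: 0 + 2(38.06) = 76.11
  U: 0 + 1(40.49) = 40.49

40.5 lbmol/h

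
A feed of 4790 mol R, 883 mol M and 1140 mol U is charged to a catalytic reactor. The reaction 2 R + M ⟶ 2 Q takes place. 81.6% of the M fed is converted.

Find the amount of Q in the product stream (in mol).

1440 mol

M reacted = 0.816 × 883 = 720.5 mol; ν_M = −1, so ξ = 720.5/1 = 720.5 mol.
Outlet amounts (n = n₀ + ν ξ):
  R: 4790 − 2(720.5) = 3349
  M: 883 − 1(720.5) = 162.5
  Q: 0 + 2(720.5) = 1441
  U: 1140 (inert)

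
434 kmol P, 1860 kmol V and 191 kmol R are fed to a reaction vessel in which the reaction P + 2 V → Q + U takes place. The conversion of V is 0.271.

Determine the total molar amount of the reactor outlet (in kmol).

2230 kmol

V reacted = 0.271 × 1860 = 504.1 kmol; ν_V = −2, so ξ = 504.1/2 = 252 kmol.
Outlet amounts (n = n₀ + ν ξ):
  P: 434 − 1(252) = 182
  V: 1860 − 2(252) = 1356
  Q: 0 + 1(252) = 252
  U: 0 + 1(252) = 252
  R: 191 (inert)
Total out = 182 + 1356 + 252 + 252 + 191 = 2233 kmol.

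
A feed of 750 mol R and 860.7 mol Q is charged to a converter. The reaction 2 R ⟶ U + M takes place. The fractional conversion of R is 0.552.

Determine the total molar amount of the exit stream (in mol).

1610 mol

R reacted = 0.552 × 750 = 414 mol; ν_R = −2, so ξ = 414/2 = 207 mol.
Outlet amounts (n = n₀ + ν ξ):
  R: 750 − 2(207) = 336
  U: 0 + 1(207) = 207
  M: 0 + 1(207) = 207
  Q: 860.7 (inert)
Total out = 336 + 207 + 207 + 860.7 = 1611 mol.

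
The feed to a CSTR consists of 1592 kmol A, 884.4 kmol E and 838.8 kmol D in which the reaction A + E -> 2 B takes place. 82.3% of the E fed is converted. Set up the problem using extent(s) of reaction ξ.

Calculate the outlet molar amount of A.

E reacted = 0.823 × 884.4 = 727.9 kmol; ν_E = −1, so ξ = 727.9/1 = 727.9 kmol.
Outlet amounts (n = n₀ + ν ξ):
  A: 1592 − 1(727.9) = 864.1
  E: 884.4 − 1(727.9) = 156.5
  B: 0 + 2(727.9) = 1456
  D: 838.8 (inert)

864 kmol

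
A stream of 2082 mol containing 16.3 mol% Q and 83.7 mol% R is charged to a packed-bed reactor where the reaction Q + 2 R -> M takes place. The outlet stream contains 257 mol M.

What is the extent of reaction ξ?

ξ = 257 mol

For M: n = n₀ + 1ξ → 257 = 0 + 1ξ, giving ξ = 257 mol.
Outlet amounts (n = n₀ + ν ξ):
  Q: 339.4 − 1(257) = 82.37
  R: 1743 − 2(257) = 1229
  M: 0 + 1(257) = 257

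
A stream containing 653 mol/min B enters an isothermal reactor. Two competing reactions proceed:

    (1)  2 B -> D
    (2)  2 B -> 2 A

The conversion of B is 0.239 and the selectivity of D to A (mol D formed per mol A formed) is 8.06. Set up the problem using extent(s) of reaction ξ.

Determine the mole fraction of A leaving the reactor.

0.0157

Conversion of B: B consumed = 0.239 × 653 = 156.1 mol/min = 2ξ₁ + 2ξ₂.
Selectivity: 1ξ₁ / (2ξ₂) = 8.06 → ξ₁ = 16.12 ξ₂.
Substitute: (2·16.12 + 2) ξ₂ = 156.1 → ξ₂ = 4.558 mol/min, ξ₁ = 73.48 mol/min.
Outlet amounts (n = n₀ + Σ ν·ξ):
  B: 653 − 2(73.48) − 2(4.558) = 496.9
  D: 0 + 1(73.48) = 73.48
  A: 0 + 2(4.558) = 9.116
Total out = 579.5 mol/min; y_A = 9.116 / 579.5 = 0.01573.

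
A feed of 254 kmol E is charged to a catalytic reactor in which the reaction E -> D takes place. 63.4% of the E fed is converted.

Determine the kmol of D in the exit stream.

161 kmol

E reacted = 0.634 × 254 = 161 kmol; ν_E = −1, so ξ = 161/1 = 161 kmol.
Outlet amounts (n = n₀ + ν ξ):
  E: 254 − 1(161) = 92.96
  D: 0 + 1(161) = 161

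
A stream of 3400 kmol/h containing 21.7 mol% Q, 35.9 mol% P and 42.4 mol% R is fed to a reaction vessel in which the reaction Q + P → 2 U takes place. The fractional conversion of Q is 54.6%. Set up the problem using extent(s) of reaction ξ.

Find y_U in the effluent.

0.237

Q reacted = 0.546 × 737.8 = 402.8 kmol/h; ν_Q = −1, so ξ = 402.8/1 = 402.8 kmol/h.
Outlet amounts (n = n₀ + ν ξ):
  Q: 737.8 − 1(402.8) = 335
  P: 1221 − 1(402.8) = 817.8
  U: 0 + 2(402.8) = 805.7
  R: 1442 (inert)
Total out = 3400 kmol/h; y_U = 805.7 / 3400 = 0.237.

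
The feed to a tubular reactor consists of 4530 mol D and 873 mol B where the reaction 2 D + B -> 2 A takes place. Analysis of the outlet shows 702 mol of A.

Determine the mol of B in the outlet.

522 mol

For A: n = n₀ + 2ξ → 702 = 0 + 2ξ, giving ξ = 351 mol.
Outlet amounts (n = n₀ + ν ξ):
  D: 4530 − 2(351) = 3828
  B: 873 − 1(351) = 522
  A: 0 + 2(351) = 702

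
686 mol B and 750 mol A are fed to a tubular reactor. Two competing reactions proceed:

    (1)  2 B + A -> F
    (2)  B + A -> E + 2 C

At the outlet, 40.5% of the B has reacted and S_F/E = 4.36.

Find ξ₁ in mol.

ξ₁ = 125 mol

Conversion of B: B consumed = 0.405 × 686 = 277.8 mol = 2ξ₁ + 1ξ₂.
Selectivity: 1ξ₁ / (1ξ₂) = 4.36 → ξ₁ = 4.36 ξ₂.
Substitute: (2·4.36 + 1) ξ₂ = 277.8 → ξ₂ = 28.58 mol, ξ₁ = 124.6 mol.
Outlet amounts (n = n₀ + Σ ν·ξ):
  B: 686 − 2(124.6) − 1(28.58) = 408.2
  A: 750 − 1(124.6) − 1(28.58) = 596.8
  F: 0 + 1(124.6) = 124.6
  E: 0 + 1(28.58) = 28.58
  C: 0 + 2(28.58) = 57.17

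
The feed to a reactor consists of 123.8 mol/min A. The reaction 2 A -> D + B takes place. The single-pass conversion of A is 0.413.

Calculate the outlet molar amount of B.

25.6 mol/min

A reacted = 0.413 × 123.8 = 51.13 mol/min; ν_A = −2, so ξ = 51.13/2 = 25.56 mol/min.
Outlet amounts (n = n₀ + ν ξ):
  A: 123.8 − 2(25.56) = 72.67
  D: 0 + 1(25.56) = 25.56
  B: 0 + 1(25.56) = 25.56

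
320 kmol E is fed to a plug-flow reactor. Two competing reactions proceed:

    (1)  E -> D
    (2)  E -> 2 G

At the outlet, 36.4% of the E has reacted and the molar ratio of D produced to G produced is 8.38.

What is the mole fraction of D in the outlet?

Conversion of E: E consumed = 0.364 × 320 = 116.5 kmol = 1ξ₁ + 1ξ₂.
Selectivity: 1ξ₁ / (2ξ₂) = 8.38 → ξ₁ = 16.76 ξ₂.
Substitute: (1·16.76 + 1) ξ₂ = 116.5 → ξ₂ = 6.559 kmol, ξ₁ = 109.9 kmol.
Outlet amounts (n = n₀ + Σ ν·ξ):
  E: 320 − 1(109.9) − 1(6.559) = 203.5
  D: 0 + 1(109.9) = 109.9
  G: 0 + 2(6.559) = 13.12
Total out = 326.6 kmol; y_D = 109.9 / 326.6 = 0.3366.

0.337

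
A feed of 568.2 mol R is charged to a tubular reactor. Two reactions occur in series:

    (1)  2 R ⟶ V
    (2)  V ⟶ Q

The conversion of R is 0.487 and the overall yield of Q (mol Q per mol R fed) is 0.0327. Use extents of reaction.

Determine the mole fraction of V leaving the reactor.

Conversion of R: R consumed = 2ξ₁ = 0.487 × 568.2 → ξ₁ = 138.4 mol.
Yield of Q: 1ξ₂ / 568.2 = 0.0327 → ξ₂ = 18.58 mol.
Outlet amounts (n = n₀ + Σ ν·ξ):
  R: 568.2 − 2(138.4) = 291.5
  V: 0 + 1(138.4) − 1(18.58) = 119.8
  Q: 0 + 1(18.58) = 18.58
Total out = 429.8 mol; y_V = 119.8 / 429.8 = 0.2787.

0.279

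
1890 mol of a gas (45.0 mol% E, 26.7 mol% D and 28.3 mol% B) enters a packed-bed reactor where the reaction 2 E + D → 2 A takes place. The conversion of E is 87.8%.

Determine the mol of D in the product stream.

E reacted = 0.878 × 850.5 = 746.7 mol; ν_E = −2, so ξ = 746.7/2 = 373.4 mol.
Outlet amounts (n = n₀ + ν ξ):
  E: 850.5 − 2(373.4) = 103.8
  D: 504.6 − 1(373.4) = 131.3
  A: 0 + 2(373.4) = 746.7
  B: 534.9 (inert)

131 mol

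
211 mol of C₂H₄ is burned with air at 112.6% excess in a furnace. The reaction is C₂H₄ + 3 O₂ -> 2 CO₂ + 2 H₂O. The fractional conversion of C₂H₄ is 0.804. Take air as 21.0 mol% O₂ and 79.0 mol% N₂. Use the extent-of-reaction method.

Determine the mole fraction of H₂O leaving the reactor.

Stoichiometric O₂ = 3 × 211 = 633 mol; O₂ fed = 633 × 2.126 = 1346 mol.
N₂ fed = 1346 × 79/21 = 5063 mol.
Fuel reacted = 0.804 × 211 → ξ = 169.6 mol.
Outlet (n = n₀ + ν ξ):
  C₂H₄: 211 − 1(169.6) = 41.36
  O₂: 1346 − 3(169.6) = 836.8
  N₂: 5063 (inert)
  CO₂: 0 + 2(169.6) = 339.3
  H₂O: 0 + 2(169.6) = 339.3
Total out = 6619 mol; y_H₂O = 339.3 / 6619 = 0.05126.

0.0513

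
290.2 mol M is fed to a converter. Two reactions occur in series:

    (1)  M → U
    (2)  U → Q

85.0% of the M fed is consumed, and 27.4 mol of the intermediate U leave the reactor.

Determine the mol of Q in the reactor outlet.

219 mol

Conversion of M: M consumed = 1ξ₁ = 0.85 × 290.2 → ξ₁ = 246.7 mol.
U balance: n_U = 0 + 1ξ₁ − 1ξ₂ = 27.4 → ξ₂ = (1·246.7 − 27.4)/1 = 219.3 mol.
Outlet amounts (n = n₀ + Σ ν·ξ):
  M: 290.2 − 1(246.7) = 43.53
  U: 0 + 1(246.7) − 1(219.3) = 27.4
  Q: 0 + 1(219.3) = 219.3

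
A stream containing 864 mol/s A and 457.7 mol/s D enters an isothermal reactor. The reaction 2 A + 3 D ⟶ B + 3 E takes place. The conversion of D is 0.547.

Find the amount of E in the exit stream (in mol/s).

250 mol/s

D reacted = 0.547 × 457.7 = 250.4 mol/s; ν_D = −3, so ξ = 250.4/3 = 83.45 mol/s.
Outlet amounts (n = n₀ + ν ξ):
  A: 864 − 2(83.45) = 697.1
  D: 457.7 − 3(83.45) = 207.3
  B: 0 + 1(83.45) = 83.45
  E: 0 + 3(83.45) = 250.4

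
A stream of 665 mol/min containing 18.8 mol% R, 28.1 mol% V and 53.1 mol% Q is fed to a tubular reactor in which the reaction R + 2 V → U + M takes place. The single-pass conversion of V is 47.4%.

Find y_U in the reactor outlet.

0.0713

V reacted = 0.474 × 186.9 = 88.57 mol/min; ν_V = −2, so ξ = 88.57/2 = 44.29 mol/min.
Outlet amounts (n = n₀ + ν ξ):
  R: 125 − 1(44.29) = 80.73
  V: 186.9 − 2(44.29) = 98.29
  U: 0 + 1(44.29) = 44.29
  M: 0 + 1(44.29) = 44.29
  Q: 353.1 (inert)
Total out = 620.7 mol/min; y_U = 44.29 / 620.7 = 0.07135.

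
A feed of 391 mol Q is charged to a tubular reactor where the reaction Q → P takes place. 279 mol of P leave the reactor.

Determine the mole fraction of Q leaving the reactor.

0.286

For P: n = n₀ + 1ξ → 279 = 0 + 1ξ, giving ξ = 279 mol.
Outlet amounts (n = n₀ + ν ξ):
  Q: 391 − 1(279) = 112
  P: 0 + 1(279) = 279
Total out = 391 mol; y_Q = 112 / 391 = 0.2864.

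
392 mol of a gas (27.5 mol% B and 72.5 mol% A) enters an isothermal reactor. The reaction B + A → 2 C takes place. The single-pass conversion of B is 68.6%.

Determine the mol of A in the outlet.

B reacted = 0.686 × 107.8 = 73.95 mol; ν_B = −1, so ξ = 73.95/1 = 73.95 mol.
Outlet amounts (n = n₀ + ν ξ):
  B: 107.8 − 1(73.95) = 33.85
  A: 284.2 − 1(73.95) = 210.2
  C: 0 + 2(73.95) = 147.9

210 mol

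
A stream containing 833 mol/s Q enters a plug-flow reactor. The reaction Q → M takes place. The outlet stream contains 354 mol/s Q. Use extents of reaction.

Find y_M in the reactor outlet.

0.575

For Q: n = n₀ − 1ξ → 354 = 833 − 1ξ, giving ξ = 479 mol/s.
Outlet amounts (n = n₀ + ν ξ):
  Q: 833 − 1(479) = 354
  M: 0 + 1(479) = 479
Total out = 833 mol/s; y_M = 479 / 833 = 0.575.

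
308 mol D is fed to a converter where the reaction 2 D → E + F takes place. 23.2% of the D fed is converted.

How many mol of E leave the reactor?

D reacted = 0.232 × 308 = 71.46 mol; ν_D = −2, so ξ = 71.46/2 = 35.73 mol.
Outlet amounts (n = n₀ + ν ξ):
  D: 308 − 2(35.73) = 236.5
  E: 0 + 1(35.73) = 35.73
  F: 0 + 1(35.73) = 35.73

35.7 mol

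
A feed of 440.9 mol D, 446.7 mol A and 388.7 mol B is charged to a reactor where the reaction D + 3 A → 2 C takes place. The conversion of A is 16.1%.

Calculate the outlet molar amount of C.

47.9 mol

A reacted = 0.161 × 446.7 = 71.92 mol; ν_A = −3, so ξ = 71.92/3 = 23.97 mol.
Outlet amounts (n = n₀ + ν ξ):
  D: 440.9 − 1(23.97) = 416.9
  A: 446.7 − 3(23.97) = 374.8
  C: 0 + 2(23.97) = 47.95
  B: 388.7 (inert)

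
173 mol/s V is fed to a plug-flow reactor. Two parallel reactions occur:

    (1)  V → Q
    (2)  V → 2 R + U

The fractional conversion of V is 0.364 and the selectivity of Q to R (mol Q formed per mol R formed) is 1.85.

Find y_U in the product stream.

0.0671

Conversion of V: V consumed = 0.364 × 173 = 62.97 mol/s = 1ξ₁ + 1ξ₂.
Selectivity: 1ξ₁ / (2ξ₂) = 1.85 → ξ₁ = 3.7 ξ₂.
Substitute: (1·3.7 + 1) ξ₂ = 62.97 → ξ₂ = 13.4 mol/s, ξ₁ = 49.57 mol/s.
Outlet amounts (n = n₀ + Σ ν·ξ):
  V: 173 − 1(49.57) − 1(13.4) = 110
  Q: 0 + 1(49.57) = 49.57
  R: 0 + 2(13.4) = 26.8
  U: 0 + 1(13.4) = 13.4
Total out = 199.8 mol/s; y_U = 13.4 / 199.8 = 0.06706.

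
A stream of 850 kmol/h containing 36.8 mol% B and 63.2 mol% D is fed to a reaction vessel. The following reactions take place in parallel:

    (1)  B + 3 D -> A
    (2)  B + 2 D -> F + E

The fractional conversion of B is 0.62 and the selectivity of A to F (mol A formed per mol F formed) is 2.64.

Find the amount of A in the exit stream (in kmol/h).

141 kmol/h

Conversion of B: B consumed = 0.62 × 312.8 = 193.9 kmol/h = 1ξ₁ + 1ξ₂.
Selectivity: 1ξ₁ / (1ξ₂) = 2.64 → ξ₁ = 2.64 ξ₂.
Substitute: (1·2.64 + 1) ξ₂ = 193.9 → ξ₂ = 53.28 kmol/h, ξ₁ = 140.7 kmol/h.
Outlet amounts (n = n₀ + Σ ν·ξ):
  B: 312.8 − 1(140.7) − 1(53.28) = 118.9
  D: 537.2 − 3(140.7) − 2(53.28) = 8.671
  A: 0 + 1(140.7) = 140.7
  F: 0 + 1(53.28) = 53.28
  E: 0 + 1(53.28) = 53.28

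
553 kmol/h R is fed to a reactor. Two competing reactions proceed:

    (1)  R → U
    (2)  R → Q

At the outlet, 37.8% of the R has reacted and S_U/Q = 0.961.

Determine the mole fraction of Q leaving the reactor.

0.193

Conversion of R: R consumed = 0.378 × 553 = 209 kmol/h = 1ξ₁ + 1ξ₂.
Selectivity: 1ξ₁ / (1ξ₂) = 0.961 → ξ₁ = 0.961 ξ₂.
Substitute: (1·0.961 + 1) ξ₂ = 209 → ξ₂ = 106.6 kmol/h, ξ₁ = 102.4 kmol/h.
Outlet amounts (n = n₀ + Σ ν·ξ):
  R: 553 − 1(102.4) − 1(106.6) = 344
  U: 0 + 1(102.4) = 102.4
  Q: 0 + 1(106.6) = 106.6
Total out = 553 kmol/h; y_Q = 106.6 / 553 = 0.1928.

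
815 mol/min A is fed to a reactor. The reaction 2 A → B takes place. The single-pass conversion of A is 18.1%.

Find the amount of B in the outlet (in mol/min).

73.8 mol/min

A reacted = 0.181 × 815 = 147.5 mol/min; ν_A = −2, so ξ = 147.5/2 = 73.76 mol/min.
Outlet amounts (n = n₀ + ν ξ):
  A: 815 − 2(73.76) = 667.5
  B: 0 + 1(73.76) = 73.76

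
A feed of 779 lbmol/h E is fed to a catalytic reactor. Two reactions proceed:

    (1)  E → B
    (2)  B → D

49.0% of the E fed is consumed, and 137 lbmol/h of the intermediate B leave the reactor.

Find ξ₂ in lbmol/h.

ξ₂ = 245 lbmol/h

Conversion of E: E consumed = 1ξ₁ = 0.49 × 779 → ξ₁ = 381.7 lbmol/h.
B balance: n_B = 0 + 1ξ₁ − 1ξ₂ = 137 → ξ₂ = (1·381.7 − 137)/1 = 244.7 lbmol/h.
Outlet amounts (n = n₀ + Σ ν·ξ):
  E: 779 − 1(381.7) = 397.3
  B: 0 + 1(381.7) − 1(244.7) = 137
  D: 0 + 1(244.7) = 244.7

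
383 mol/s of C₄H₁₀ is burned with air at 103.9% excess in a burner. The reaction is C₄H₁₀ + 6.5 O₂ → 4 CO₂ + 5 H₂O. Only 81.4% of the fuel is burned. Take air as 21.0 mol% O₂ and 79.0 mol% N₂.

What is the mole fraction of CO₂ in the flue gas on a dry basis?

Stoichiometric O₂ = 6.5 × 383 = 2490 mol/s; O₂ fed = 2490 × 2.039 = 5076 mol/s.
N₂ fed = 5076 × 79/21 = 19100 mol/s.
Fuel reacted = 0.814 × 383 → ξ = 311.8 mol/s.
Outlet (n = n₀ + ν ξ):
  C₄H₁₀: 383 − 1(311.8) = 71.24
  O₂: 5076 − 6.5(311.8) = 3050
  N₂: 19100 (inert)
  CO₂: 0 + 4(311.8) = 1247
  H₂O: 0 + 5(311.8) = 1559
Dry total = 23460 mol/s; y_CO₂ (dry) = 1247 / 23460 = 0.05315.

0.0531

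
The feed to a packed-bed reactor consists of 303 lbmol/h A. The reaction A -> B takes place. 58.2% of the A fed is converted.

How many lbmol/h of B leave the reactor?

A reacted = 0.582 × 303 = 176.3 lbmol/h; ν_A = −1, so ξ = 176.3/1 = 176.3 lbmol/h.
Outlet amounts (n = n₀ + ν ξ):
  A: 303 − 1(176.3) = 126.7
  B: 0 + 1(176.3) = 176.3

176 lbmol/h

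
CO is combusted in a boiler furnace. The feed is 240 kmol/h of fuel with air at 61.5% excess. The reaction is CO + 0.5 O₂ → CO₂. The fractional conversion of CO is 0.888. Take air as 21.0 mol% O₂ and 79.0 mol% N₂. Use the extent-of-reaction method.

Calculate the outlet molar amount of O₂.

Stoichiometric O₂ = 0.5 × 240 = 120 kmol/h; O₂ fed = 120 × 1.615 = 193.8 kmol/h.
N₂ fed = 193.8 × 79/21 = 729.1 kmol/h.
Fuel reacted = 0.888 × 240 → ξ = 213.1 kmol/h.
Outlet (n = n₀ + ν ξ):
  CO: 240 − 1(213.1) = 26.88
  O₂: 193.8 − 0.5(213.1) = 87.24
  N₂: 729.1 (inert)
  CO₂: 0 + 1(213.1) = 213.1

87.2 kmol/h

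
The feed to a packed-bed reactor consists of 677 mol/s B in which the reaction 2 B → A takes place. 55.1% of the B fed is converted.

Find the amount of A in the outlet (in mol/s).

B reacted = 0.551 × 677 = 373 mol/s; ν_B = −2, so ξ = 373/2 = 186.5 mol/s.
Outlet amounts (n = n₀ + ν ξ):
  B: 677 − 2(186.5) = 304
  A: 0 + 1(186.5) = 186.5

187 mol/s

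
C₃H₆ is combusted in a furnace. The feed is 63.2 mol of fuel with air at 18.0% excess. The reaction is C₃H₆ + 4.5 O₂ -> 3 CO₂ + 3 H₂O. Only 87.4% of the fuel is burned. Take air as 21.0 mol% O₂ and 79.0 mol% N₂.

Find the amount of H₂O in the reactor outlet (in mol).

Stoichiometric O₂ = 4.5 × 63.2 = 284.4 mol; O₂ fed = 284.4 × 1.180 = 335.6 mol.
N₂ fed = 335.6 × 79/21 = 1262 mol.
Fuel reacted = 0.874 × 63.2 → ξ = 55.24 mol.
Outlet (n = n₀ + ν ξ):
  C₃H₆: 63.2 − 1(55.24) = 7.963
  O₂: 335.6 − 4.5(55.24) = 87.03
  N₂: 1262 (inert)
  CO₂: 0 + 3(55.24) = 165.7
  H₂O: 0 + 3(55.24) = 165.7

166 mol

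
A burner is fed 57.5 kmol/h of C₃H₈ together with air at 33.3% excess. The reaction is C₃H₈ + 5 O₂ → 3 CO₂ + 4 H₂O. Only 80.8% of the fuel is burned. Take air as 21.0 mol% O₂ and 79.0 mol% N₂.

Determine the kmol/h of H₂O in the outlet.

Stoichiometric O₂ = 5 × 57.5 = 287.5 kmol/h; O₂ fed = 287.5 × 1.333 = 383.2 kmol/h.
N₂ fed = 383.2 × 79/21 = 1442 kmol/h.
Fuel reacted = 0.808 × 57.5 → ξ = 46.46 kmol/h.
Outlet (n = n₀ + ν ξ):
  C₃H₈: 57.5 − 1(46.46) = 11.04
  O₂: 383.2 − 5(46.46) = 150.9
  N₂: 1442 (inert)
  CO₂: 0 + 3(46.46) = 139.4
  H₂O: 0 + 4(46.46) = 185.8

186 kmol/h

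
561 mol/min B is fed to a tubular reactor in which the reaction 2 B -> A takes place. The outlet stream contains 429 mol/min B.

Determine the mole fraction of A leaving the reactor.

0.133

For B: n = n₀ − 2ξ → 429 = 561 − 2ξ, giving ξ = 66 mol/min.
Outlet amounts (n = n₀ + ν ξ):
  B: 561 − 2(66) = 429
  A: 0 + 1(66) = 66
Total out = 495 mol/min; y_A = 66 / 495 = 0.1333.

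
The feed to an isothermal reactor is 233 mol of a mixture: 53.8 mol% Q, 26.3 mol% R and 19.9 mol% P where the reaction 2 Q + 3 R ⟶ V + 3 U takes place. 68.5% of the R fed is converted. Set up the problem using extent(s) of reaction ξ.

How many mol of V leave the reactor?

14 mol

R reacted = 0.685 × 61.28 = 41.98 mol; ν_R = −3, so ξ = 41.98/3 = 13.99 mol.
Outlet amounts (n = n₀ + ν ξ):
  Q: 125.4 − 2(13.99) = 97.37
  R: 61.28 − 3(13.99) = 19.3
  V: 0 + 1(13.99) = 13.99
  U: 0 + 3(13.99) = 41.98
  P: 46.37 (inert)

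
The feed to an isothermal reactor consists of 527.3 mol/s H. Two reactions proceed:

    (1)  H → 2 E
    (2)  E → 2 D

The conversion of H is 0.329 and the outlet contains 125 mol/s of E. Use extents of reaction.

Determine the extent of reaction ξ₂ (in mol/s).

ξ₂ = 222 mol/s

Conversion of H: H consumed = 1ξ₁ = 0.329 × 527.3 → ξ₁ = 173.5 mol/s.
E balance: n_E = 0 + 2ξ₁ − 1ξ₂ = 125 → ξ₂ = (2·173.5 − 125)/1 = 222 mol/s.
Outlet amounts (n = n₀ + Σ ν·ξ):
  H: 527.3 − 1(173.5) = 353.8
  E: 0 + 2(173.5) − 1(222) = 125
  D: 0 + 2(222) = 443.9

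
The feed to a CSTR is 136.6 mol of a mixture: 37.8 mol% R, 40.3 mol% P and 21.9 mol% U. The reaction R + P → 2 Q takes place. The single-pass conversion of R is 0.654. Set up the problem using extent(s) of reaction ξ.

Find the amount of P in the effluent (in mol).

R reacted = 0.654 × 51.63 = 33.77 mol; ν_R = −1, so ξ = 33.77/1 = 33.77 mol.
Outlet amounts (n = n₀ + ν ξ):
  R: 51.63 − 1(33.77) = 17.87
  P: 55.05 − 1(33.77) = 21.28
  Q: 0 + 2(33.77) = 67.54
  U: 29.92 (inert)

21.3 mol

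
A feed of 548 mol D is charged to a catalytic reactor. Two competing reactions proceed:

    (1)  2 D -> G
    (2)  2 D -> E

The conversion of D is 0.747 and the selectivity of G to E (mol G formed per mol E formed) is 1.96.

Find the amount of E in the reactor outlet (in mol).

Conversion of D: D consumed = 0.747 × 548 = 409.4 mol = 2ξ₁ + 2ξ₂.
Selectivity: 1ξ₁ / (1ξ₂) = 1.96 → ξ₁ = 1.96 ξ₂.
Substitute: (2·1.96 + 2) ξ₂ = 409.4 → ξ₂ = 69.15 mol, ξ₁ = 135.5 mol.
Outlet amounts (n = n₀ + Σ ν·ξ):
  D: 548 − 2(135.5) − 2(69.15) = 138.6
  G: 0 + 1(135.5) = 135.5
  E: 0 + 1(69.15) = 69.15

69.1 mol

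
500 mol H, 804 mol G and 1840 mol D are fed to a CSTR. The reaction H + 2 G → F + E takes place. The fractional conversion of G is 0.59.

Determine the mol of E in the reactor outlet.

G reacted = 0.59 × 804 = 474.4 mol; ν_G = −2, so ξ = 474.4/2 = 237.2 mol.
Outlet amounts (n = n₀ + ν ξ):
  H: 500 − 1(237.2) = 262.8
  G: 804 − 2(237.2) = 329.6
  F: 0 + 1(237.2) = 237.2
  E: 0 + 1(237.2) = 237.2
  D: 1840 (inert)

237 mol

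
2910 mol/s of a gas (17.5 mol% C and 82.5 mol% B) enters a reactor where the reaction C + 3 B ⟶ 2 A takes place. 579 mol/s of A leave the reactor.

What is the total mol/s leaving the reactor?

For A: n = n₀ + 2ξ → 579 = 0 + 2ξ, giving ξ = 289.5 mol/s.
Outlet amounts (n = n₀ + ν ξ):
  C: 509.2 − 1(289.5) = 219.8
  B: 2401 − 3(289.5) = 1532
  A: 0 + 2(289.5) = 579
Total out = 219.8 + 1532 + 579 = 2331 mol/s.

2330 mol/s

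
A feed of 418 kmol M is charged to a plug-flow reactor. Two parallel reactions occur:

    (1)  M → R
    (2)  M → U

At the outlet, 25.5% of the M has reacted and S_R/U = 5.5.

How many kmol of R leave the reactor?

Conversion of M: M consumed = 0.255 × 418 = 106.6 kmol = 1ξ₁ + 1ξ₂.
Selectivity: 1ξ₁ / (1ξ₂) = 5.5 → ξ₁ = 5.5 ξ₂.
Substitute: (1·5.5 + 1) ξ₂ = 106.6 → ξ₂ = 16.4 kmol, ξ₁ = 90.19 kmol.
Outlet amounts (n = n₀ + Σ ν·ξ):
  M: 418 − 1(90.19) − 1(16.4) = 311.4
  R: 0 + 1(90.19) = 90.19
  U: 0 + 1(16.4) = 16.4

90.2 kmol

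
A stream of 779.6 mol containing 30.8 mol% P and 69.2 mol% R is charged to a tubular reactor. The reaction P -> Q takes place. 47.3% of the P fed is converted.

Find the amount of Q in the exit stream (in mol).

114 mol

P reacted = 0.473 × 240.1 = 113.6 mol; ν_P = −1, so ξ = 113.6/1 = 113.6 mol.
Outlet amounts (n = n₀ + ν ξ):
  P: 240.1 − 1(113.6) = 126.5
  Q: 0 + 1(113.6) = 113.6
  R: 539.5 (inert)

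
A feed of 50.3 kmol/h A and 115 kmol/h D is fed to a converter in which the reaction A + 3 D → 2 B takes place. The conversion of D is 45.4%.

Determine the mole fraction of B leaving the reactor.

D reacted = 0.454 × 115 = 52.21 kmol/h; ν_D = −3, so ξ = 52.21/3 = 17.4 kmol/h.
Outlet amounts (n = n₀ + ν ξ):
  A: 50.3 − 1(17.4) = 32.9
  D: 115 − 3(17.4) = 62.79
  B: 0 + 2(17.4) = 34.81
Total out = 130.5 kmol/h; y_B = 34.81 / 130.5 = 0.2667.

0.267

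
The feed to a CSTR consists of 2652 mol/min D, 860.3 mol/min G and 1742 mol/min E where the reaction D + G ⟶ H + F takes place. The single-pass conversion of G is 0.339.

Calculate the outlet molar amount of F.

292 mol/min

G reacted = 0.339 × 860.3 = 291.6 mol/min; ν_G = −1, so ξ = 291.6/1 = 291.6 mol/min.
Outlet amounts (n = n₀ + ν ξ):
  D: 2652 − 1(291.6) = 2360
  G: 860.3 − 1(291.6) = 568.7
  H: 0 + 1(291.6) = 291.6
  F: 0 + 1(291.6) = 291.6
  E: 1742 (inert)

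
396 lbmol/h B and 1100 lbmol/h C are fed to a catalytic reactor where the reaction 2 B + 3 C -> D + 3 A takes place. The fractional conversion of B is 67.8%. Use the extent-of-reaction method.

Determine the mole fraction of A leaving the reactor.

B reacted = 0.678 × 396 = 268.5 lbmol/h; ν_B = −2, so ξ = 268.5/2 = 134.2 lbmol/h.
Outlet amounts (n = n₀ + ν ξ):
  B: 396 − 2(134.2) = 127.5
  C: 1100 − 3(134.2) = 697.3
  D: 0 + 1(134.2) = 134.2
  A: 0 + 3(134.2) = 402.7
Total out = 1362 lbmol/h; y_A = 402.7 / 1362 = 0.2957.

0.296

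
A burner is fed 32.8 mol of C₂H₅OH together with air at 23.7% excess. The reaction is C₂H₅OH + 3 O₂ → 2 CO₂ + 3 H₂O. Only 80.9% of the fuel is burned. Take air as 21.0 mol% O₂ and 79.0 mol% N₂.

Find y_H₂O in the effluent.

0.125

Stoichiometric O₂ = 3 × 32.8 = 98.4 mol; O₂ fed = 98.4 × 1.237 = 121.7 mol.
N₂ fed = 121.7 × 79/21 = 457.9 mol.
Fuel reacted = 0.809 × 32.8 → ξ = 26.54 mol.
Outlet (n = n₀ + ν ξ):
  C₂H₅OH: 32.8 − 1(26.54) = 6.265
  O₂: 121.7 − 3(26.54) = 42.12
  N₂: 457.9 (inert)
  CO₂: 0 + 2(26.54) = 53.07
  H₂O: 0 + 3(26.54) = 79.61
Total out = 639 mol; y_H₂O = 79.61 / 639 = 0.1246.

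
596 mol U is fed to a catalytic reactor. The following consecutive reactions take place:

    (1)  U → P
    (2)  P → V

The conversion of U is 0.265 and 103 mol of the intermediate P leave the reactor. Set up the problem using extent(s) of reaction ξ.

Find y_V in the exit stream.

0.0922

Conversion of U: U consumed = 1ξ₁ = 0.265 × 596 → ξ₁ = 157.9 mol.
P balance: n_P = 0 + 1ξ₁ − 1ξ₂ = 103 → ξ₂ = (1·157.9 − 103)/1 = 54.94 mol.
Outlet amounts (n = n₀ + Σ ν·ξ):
  U: 596 − 1(157.9) = 438.1
  P: 0 + 1(157.9) − 1(54.94) = 103
  V: 0 + 1(54.94) = 54.94
Total out = 596 mol; y_V = 54.94 / 596 = 0.09218.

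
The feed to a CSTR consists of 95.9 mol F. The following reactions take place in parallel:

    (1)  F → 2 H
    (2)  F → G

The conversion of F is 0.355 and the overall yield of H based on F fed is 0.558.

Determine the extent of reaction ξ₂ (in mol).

ξ₂ = 7.29 mol

Yield of H: 2ξ₁ / 95.9 = 0.558 → ξ₁ = 26.76 mol.
Conversion of F: 1ξ₁ + 1ξ₂ = 0.355 × 95.9 = 34.04 → ξ₂ = 7.288 mol.
Outlet amounts (n = n₀ + Σ ν·ξ):
  F: 95.9 − 1(26.76) − 1(7.288) = 61.86
  H: 0 + 2(26.76) = 53.51
  G: 0 + 1(7.288) = 7.288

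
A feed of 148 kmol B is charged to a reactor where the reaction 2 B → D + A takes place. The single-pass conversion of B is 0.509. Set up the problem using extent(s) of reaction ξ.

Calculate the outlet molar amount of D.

37.7 kmol

B reacted = 0.509 × 148 = 75.33 kmol; ν_B = −2, so ξ = 75.33/2 = 37.67 kmol.
Outlet amounts (n = n₀ + ν ξ):
  B: 148 − 2(37.67) = 72.67
  D: 0 + 1(37.67) = 37.67
  A: 0 + 1(37.67) = 37.67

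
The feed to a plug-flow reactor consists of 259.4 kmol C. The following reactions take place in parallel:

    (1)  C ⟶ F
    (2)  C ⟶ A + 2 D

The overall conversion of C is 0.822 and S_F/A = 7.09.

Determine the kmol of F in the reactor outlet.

187 kmol

Conversion of C: C consumed = 0.822 × 259.4 = 213.2 kmol = 1ξ₁ + 1ξ₂.
Selectivity: 1ξ₁ / (1ξ₂) = 7.09 → ξ₁ = 7.09 ξ₂.
Substitute: (1·7.09 + 1) ξ₂ = 213.2 → ξ₂ = 26.36 kmol, ξ₁ = 186.9 kmol.
Outlet amounts (n = n₀ + Σ ν·ξ):
  C: 259.4 − 1(186.9) − 1(26.36) = 46.17
  F: 0 + 1(186.9) = 186.9
  A: 0 + 1(26.36) = 26.36
  D: 0 + 2(26.36) = 52.71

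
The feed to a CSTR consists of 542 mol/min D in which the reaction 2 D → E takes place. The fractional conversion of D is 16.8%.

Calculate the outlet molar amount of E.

45.5 mol/min

D reacted = 0.168 × 542 = 91.06 mol/min; ν_D = −2, so ξ = 91.06/2 = 45.53 mol/min.
Outlet amounts (n = n₀ + ν ξ):
  D: 542 − 2(45.53) = 450.9
  E: 0 + 1(45.53) = 45.53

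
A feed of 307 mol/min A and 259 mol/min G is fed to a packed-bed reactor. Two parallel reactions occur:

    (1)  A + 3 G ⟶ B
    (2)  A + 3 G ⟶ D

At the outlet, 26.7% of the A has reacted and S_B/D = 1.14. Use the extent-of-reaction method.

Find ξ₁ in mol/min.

ξ₁ = 43.7 mol/min

Conversion of A: A consumed = 0.267 × 307 = 81.97 mol/min = 1ξ₁ + 1ξ₂.
Selectivity: 1ξ₁ / (1ξ₂) = 1.14 → ξ₁ = 1.14 ξ₂.
Substitute: (1·1.14 + 1) ξ₂ = 81.97 → ξ₂ = 38.3 mol/min, ξ₁ = 43.67 mol/min.
Outlet amounts (n = n₀ + Σ ν·ξ):
  A: 307 − 1(43.67) − 1(38.3) = 225
  G: 259 − 3(43.67) − 3(38.3) = 13.09
  B: 0 + 1(43.67) = 43.67
  D: 0 + 1(38.3) = 38.3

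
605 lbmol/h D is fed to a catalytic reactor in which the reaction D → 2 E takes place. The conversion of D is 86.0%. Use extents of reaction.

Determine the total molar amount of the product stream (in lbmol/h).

D reacted = 0.86 × 605 = 520.3 lbmol/h; ν_D = −1, so ξ = 520.3/1 = 520.3 lbmol/h.
Outlet amounts (n = n₀ + ν ξ):
  D: 605 − 1(520.3) = 84.7
  E: 0 + 2(520.3) = 1041
Total out = 84.7 + 1041 = 1125 lbmol/h.

1130 lbmol/h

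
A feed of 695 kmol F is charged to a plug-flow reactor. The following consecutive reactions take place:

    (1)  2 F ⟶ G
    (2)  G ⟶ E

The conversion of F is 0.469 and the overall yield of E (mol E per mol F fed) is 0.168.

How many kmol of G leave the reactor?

Conversion of F: F consumed = 2ξ₁ = 0.469 × 695 → ξ₁ = 163 kmol.
Yield of E: 1ξ₂ / 695 = 0.168 → ξ₂ = 116.8 kmol.
Outlet amounts (n = n₀ + Σ ν·ξ):
  F: 695 − 2(163) = 369
  G: 0 + 1(163) − 1(116.8) = 46.22
  E: 0 + 1(116.8) = 116.8

46.2 kmol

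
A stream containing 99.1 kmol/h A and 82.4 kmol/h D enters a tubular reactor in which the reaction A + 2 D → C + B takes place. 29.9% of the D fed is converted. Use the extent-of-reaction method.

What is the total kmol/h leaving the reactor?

D reacted = 0.299 × 82.4 = 24.64 kmol/h; ν_D = −2, so ξ = 24.64/2 = 12.32 kmol/h.
Outlet amounts (n = n₀ + ν ξ):
  A: 99.1 − 1(12.32) = 86.78
  D: 82.4 − 2(12.32) = 57.76
  C: 0 + 1(12.32) = 12.32
  B: 0 + 1(12.32) = 12.32
Total out = 86.78 + 57.76 + 12.32 + 12.32 = 169.2 kmol/h.

169 kmol/h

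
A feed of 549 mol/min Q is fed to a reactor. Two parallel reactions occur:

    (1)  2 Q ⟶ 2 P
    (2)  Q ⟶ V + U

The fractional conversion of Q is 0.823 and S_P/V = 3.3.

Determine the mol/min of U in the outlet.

105 mol/min

Conversion of Q: Q consumed = 0.823 × 549 = 451.8 mol/min = 2ξ₁ + 1ξ₂.
Selectivity: 2ξ₁ / (1ξ₂) = 3.3 → ξ₁ = 1.65 ξ₂.
Substitute: (2·1.65 + 1) ξ₂ = 451.8 → ξ₂ = 105.1 mol/min, ξ₁ = 173.4 mol/min.
Outlet amounts (n = n₀ + Σ ν·ξ):
  Q: 549 − 2(173.4) − 1(105.1) = 97.17
  P: 0 + 2(173.4) = 346.8
  V: 0 + 1(105.1) = 105.1
  U: 0 + 1(105.1) = 105.1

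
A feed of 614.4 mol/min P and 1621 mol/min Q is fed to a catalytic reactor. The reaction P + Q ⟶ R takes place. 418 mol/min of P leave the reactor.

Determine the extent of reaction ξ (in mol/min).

ξ = 196 mol/min

For P: n = n₀ − 1ξ → 418 = 614.4 − 1ξ, giving ξ = 196.4 mol/min.
Outlet amounts (n = n₀ + ν ξ):
  P: 614.4 − 1(196.4) = 418
  Q: 1621 − 1(196.4) = 1425
  R: 0 + 1(196.4) = 196.4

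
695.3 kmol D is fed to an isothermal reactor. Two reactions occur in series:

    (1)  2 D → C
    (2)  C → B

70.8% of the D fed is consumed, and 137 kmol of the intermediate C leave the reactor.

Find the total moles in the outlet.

449 kmol

Conversion of D: D consumed = 2ξ₁ = 0.708 × 695.3 → ξ₁ = 246.1 kmol.
C balance: n_C = 0 + 1ξ₁ − 1ξ₂ = 137 → ξ₂ = (1·246.1 − 137)/1 = 109.1 kmol.
Outlet amounts (n = n₀ + Σ ν·ξ):
  D: 695.3 − 2(246.1) = 203
  C: 0 + 1(246.1) − 1(109.1) = 137
  B: 0 + 1(109.1) = 109.1
Total out = 203 + 137 + 109.1 = 449.2 kmol.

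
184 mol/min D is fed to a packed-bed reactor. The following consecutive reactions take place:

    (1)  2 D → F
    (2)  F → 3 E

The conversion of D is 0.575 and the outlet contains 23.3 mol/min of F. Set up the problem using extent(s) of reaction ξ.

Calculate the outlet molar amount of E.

Conversion of D: D consumed = 2ξ₁ = 0.575 × 184 → ξ₁ = 52.9 mol/min.
F balance: n_F = 0 + 1ξ₁ − 1ξ₂ = 23.3 → ξ₂ = (1·52.9 − 23.3)/1 = 29.6 mol/min.
Outlet amounts (n = n₀ + Σ ν·ξ):
  D: 184 − 2(52.9) = 78.2
  F: 0 + 1(52.9) − 1(29.6) = 23.3
  E: 0 + 3(29.6) = 88.8

88.8 mol/min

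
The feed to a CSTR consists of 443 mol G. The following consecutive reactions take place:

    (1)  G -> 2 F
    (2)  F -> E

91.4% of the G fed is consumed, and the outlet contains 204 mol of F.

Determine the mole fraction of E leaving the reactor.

0.714

Conversion of G: G consumed = 1ξ₁ = 0.914 × 443 → ξ₁ = 404.9 mol.
F balance: n_F = 0 + 2ξ₁ − 1ξ₂ = 204 → ξ₂ = (2·404.9 − 204)/1 = 605.8 mol.
Outlet amounts (n = n₀ + Σ ν·ξ):
  G: 443 − 1(404.9) = 38.1
  F: 0 + 2(404.9) − 1(605.8) = 204
  E: 0 + 1(605.8) = 605.8
Total out = 847.9 mol; y_E = 605.8 / 847.9 = 0.7145.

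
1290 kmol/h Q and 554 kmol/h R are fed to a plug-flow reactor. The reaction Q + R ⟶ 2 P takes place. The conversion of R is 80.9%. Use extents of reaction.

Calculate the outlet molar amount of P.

896 kmol/h

R reacted = 0.809 × 554 = 448.2 kmol/h; ν_R = −1, so ξ = 448.2/1 = 448.2 kmol/h.
Outlet amounts (n = n₀ + ν ξ):
  Q: 1290 − 1(448.2) = 841.8
  R: 554 − 1(448.2) = 105.8
  P: 0 + 2(448.2) = 896.4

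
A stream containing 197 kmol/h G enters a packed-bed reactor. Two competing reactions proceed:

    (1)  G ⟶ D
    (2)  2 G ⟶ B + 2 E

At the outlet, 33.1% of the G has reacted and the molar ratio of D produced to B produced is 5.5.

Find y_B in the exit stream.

Conversion of G: G consumed = 0.331 × 197 = 65.21 kmol/h = 1ξ₁ + 2ξ₂.
Selectivity: 1ξ₁ / (1ξ₂) = 5.5 → ξ₁ = 5.5 ξ₂.
Substitute: (1·5.5 + 2) ξ₂ = 65.21 → ξ₂ = 8.694 kmol/h, ξ₁ = 47.82 kmol/h.
Outlet amounts (n = n₀ + Σ ν·ξ):
  G: 197 − 1(47.82) − 2(8.694) = 131.8
  D: 0 + 1(47.82) = 47.82
  B: 0 + 1(8.694) = 8.694
  E: 0 + 2(8.694) = 17.39
Total out = 205.7 kmol/h; y_B = 8.694 / 205.7 = 0.04227.

0.0423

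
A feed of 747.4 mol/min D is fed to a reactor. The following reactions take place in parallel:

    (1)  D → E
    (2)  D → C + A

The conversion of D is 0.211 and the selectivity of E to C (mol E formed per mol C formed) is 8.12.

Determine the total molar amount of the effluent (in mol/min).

Conversion of D: D consumed = 0.211 × 747.4 = 157.7 mol/min = 1ξ₁ + 1ξ₂.
Selectivity: 1ξ₁ / (1ξ₂) = 8.12 → ξ₁ = 8.12 ξ₂.
Substitute: (1·8.12 + 1) ξ₂ = 157.7 → ξ₂ = 17.29 mol/min, ξ₁ = 140.4 mol/min.
Outlet amounts (n = n₀ + Σ ν·ξ):
  D: 747.4 − 1(140.4) − 1(17.29) = 589.7
  E: 0 + 1(140.4) = 140.4
  C: 0 + 1(17.29) = 17.29
  A: 0 + 1(17.29) = 17.29
Total out = 589.7 + 140.4 + 17.29 + 17.29 = 764.7 mol/min.

765 mol/min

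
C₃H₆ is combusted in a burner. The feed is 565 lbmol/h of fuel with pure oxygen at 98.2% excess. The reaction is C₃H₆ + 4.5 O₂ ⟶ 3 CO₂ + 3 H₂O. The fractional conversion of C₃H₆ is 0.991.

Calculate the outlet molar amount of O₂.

2520 lbmol/h

Stoichiometric O₂ = 4.5 × 565 = 2542 lbmol/h; O₂ fed = 2542 × 1.982 = 5039 lbmol/h.
Fuel reacted = 0.991 × 565 → ξ = 559.9 lbmol/h.
Outlet (n = n₀ + ν ξ):
  C₃H₆: 565 − 1(559.9) = 5.085
  O₂: 5039 − 4.5(559.9) = 2520
  CO₂: 0 + 3(559.9) = 1680
  H₂O: 0 + 3(559.9) = 1680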